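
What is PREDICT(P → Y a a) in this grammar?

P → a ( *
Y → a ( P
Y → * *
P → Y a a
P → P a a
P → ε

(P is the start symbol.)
{ '*', 'a' }

PREDICT(P → Y a a) = (FIRST(RHS) \ {ε}) ∪ (FOLLOW(P) if ε ∈ FIRST(RHS), i.e. RHS ⇒* ε)
FIRST(Y) = { '*', 'a' }
FIRST(Y a a) = { '*', 'a' }
ε ∉ FIRST(Y a a), so FOLLOW(P) is not added.
PREDICT(P → Y a a) = { '*', 'a' }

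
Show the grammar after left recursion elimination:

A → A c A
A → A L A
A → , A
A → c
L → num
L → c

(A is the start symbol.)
A → , A A'
A → c A'
A' → c A A'
A' → L A A'
A' → ε
L → num
L → c

A is directly left-recursive. The standard transformation for
  A → A α₁ | ... | A α_m | β₁ | ... | β_n
is
  A  → β₁ A' | ... | β_n A'
  A' → α₁ A' | ... | α_m A' | ε

A → , A becomes A → , A A'
A → c becomes A → c A'
A → A c A becomes A' → c A A'
A → A L A becomes A' → L A A'
Add A' → ε

Productions for other non-terminals are unchanged:
  L → num
  L → c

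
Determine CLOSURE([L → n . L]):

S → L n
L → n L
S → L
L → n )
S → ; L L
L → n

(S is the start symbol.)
Start with: [L → n . L]
  [L → n . L] has the dot before L: add [L → . n L], [L → . n )], [L → . n]
No further items can be added.

CLOSURE = { [L → . n )], [L → . n L], [L → . n], [L → n . L] }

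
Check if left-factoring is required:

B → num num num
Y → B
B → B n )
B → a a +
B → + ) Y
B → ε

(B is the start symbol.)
Left-factoring is needed when two productions for the same non-terminal
share a common prefix on the right-hand side.

Productions for B:
  B → num num num
  B → B n )
  B → a a +
  B → + ) Y
  B → ε

No common prefixes found.

Answer: No, left-factoring is not needed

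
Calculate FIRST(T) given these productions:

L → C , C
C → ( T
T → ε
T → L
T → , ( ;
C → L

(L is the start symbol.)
To compute FIRST(T), examine every production with T on the left-hand side, reading each right-hand side left to right until a non-nullable symbol is reached.

FIRST sets of the other non-terminals involved (by the same procedure, iterated to a fixed point):
  FIRST(L) = { '(' }

From T → ε:
  - ε-production, so ε ∈ FIRST(T)
From T → L:
  - L is a non-terminal: add FIRST(L) \ {ε} = { '(' }
    L is not nullable, so stop
From T → , ( ;:
  - ',' is a terminal: add ',' and stop

Collecting: FIRST(T) = { '(', ',', ε }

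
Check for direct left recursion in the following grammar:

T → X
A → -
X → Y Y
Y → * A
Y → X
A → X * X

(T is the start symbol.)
No direct left recursion

Direct left recursion occurs when N → N α for some non-terminal N (the right-hand side begins with the left-hand side itself).

T → X: starts with X
A → -: starts with '-'
X → Y Y: starts with Y
Y → * A: starts with '*'
Y → X: starts with X
A → X * X: starts with X

No direct left recursion found.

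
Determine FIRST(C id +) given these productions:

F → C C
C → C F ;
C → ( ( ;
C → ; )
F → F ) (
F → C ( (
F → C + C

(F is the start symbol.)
{ '(', ';' }

FIRST sets of the non-terminals involved (from the grammar, by fixed-point iteration):
  FIRST(C) = { '(', ';' }

To compute FIRST(C id +), process the symbols left to right:
Symbol C is a non-terminal. Add FIRST(C) \ {ε} = { '(', ';' }
C is not nullable (ε ∉ FIRST(C)), so stop here.
FIRST(C id +) = { '(', ';' }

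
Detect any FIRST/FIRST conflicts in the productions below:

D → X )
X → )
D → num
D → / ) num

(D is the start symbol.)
No FIRST/FIRST conflicts.

A FIRST/FIRST conflict occurs when two productions N → α and N → β for the same non-terminal have FIRST(α) ∩ FIRST(β) ≠ ∅ (with ε ∈ FIRST of a nullable right-hand side, so two nullable alternatives also conflict).

FIRST sets of the non-terminals at (or reachable through a nullable prefix from) the front of some alternative:
  FIRST(X) = { ')' }

Productions for D:
  D → X ): FIRST = { ')' }
  D → num: FIRST = { 'num' }
  D → / ) num: FIRST = { '/' }
X has only one production, so no FIRST/FIRST conflict is possible there.

All alternatives of each non-terminal have pairwise disjoint FIRST sets.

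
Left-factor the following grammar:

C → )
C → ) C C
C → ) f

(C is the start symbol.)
C → ) C'
C' → ε
C' → C C
C' → f

Left-factoring transforms A → αβ₁ | αβ₂ into A → αA' and A' → β₁ | β₂
(α is the longest common prefix among the alternatives). Repeat until
no nonterminal has two alternatives with a common prefix.

Round 1: C has alternatives sharing prefix ')'. Introduce C': C → ) C'
  Add: C' → ε
  Add: C' → C C
  Add: C' → f

No remaining common prefixes — done.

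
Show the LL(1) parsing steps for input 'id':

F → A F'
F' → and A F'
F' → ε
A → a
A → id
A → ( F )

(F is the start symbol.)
LL(1) parsing maintains a stack (initially the start symbol over $) and the input. At each step: if the stack top is a terminal, match it against the current input token; if it is a non-terminal N, replace it with the RHS of M[N, lookahead] (the unique production whose predict set contains the lookahead).

Stack is shown with the top on the left.

Stack    Input  Action
----------------------
F $      id $   output F → A F'
A F' $   id $   output A → id
id F' $  id $   match 'id'
F' $     $      output F' → ε
$        $      accept

The string is accepted.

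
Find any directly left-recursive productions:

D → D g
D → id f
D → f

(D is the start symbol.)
Direct left recursion occurs when N → N α for some non-terminal N (the right-hand side begins with the left-hand side itself).

D → D g: LEFT RECURSIVE (starts with D)
D → id f: starts with id
D → f: starts with f

The grammar has direct left recursion on: D.

Answer: Yes, D is left-recursive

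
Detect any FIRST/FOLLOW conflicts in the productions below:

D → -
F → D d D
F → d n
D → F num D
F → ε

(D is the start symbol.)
A FIRST/FOLLOW conflict occurs when a non-terminal N has a nullable alternative N → β (β ⇒* ε) and another alternative N → α with FIRST(α) ∩ FOLLOW(N) ≠ ∅: on such a lookahead the parser cannot decide between expanding α and letting N vanish via β.

Nullable non-terminals: F.
FIRST sets used below: FIRST(D) = { '-', 'd', 'num' }

F: nullable alternative(s) F → ε; FOLLOW(F) = { 'num' }
  F → D d D: FIRST \ {ε} = { '-', 'd', 'num' } — overlaps FOLLOW(F) on { 'num' }: CONFLICT
  F → d n: FIRST \ {ε} = { 'd' } — disjoint from FOLLOW(F)
  F → ε: FIRST \ {ε} = { } — this is the only nullable alternative, skip

D has no nullable alternative, so no FIRST/FOLLOW check is needed there.

So the grammar has 1 FIRST/FOLLOW conflict (marked CONFLICT above).

Answer: Yes. F → D d D with FOLLOW(F) on { 'num' }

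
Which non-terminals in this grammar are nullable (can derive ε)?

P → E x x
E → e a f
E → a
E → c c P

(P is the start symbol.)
A non-terminal is nullable if it can derive ε (the empty string): either it has an ε-production, or it has a production whose right-hand side consists entirely of nullable non-terminals.

There are no ε-productions, so no non-terminal can derive ε.
No non-terminals are nullable.

Answer: None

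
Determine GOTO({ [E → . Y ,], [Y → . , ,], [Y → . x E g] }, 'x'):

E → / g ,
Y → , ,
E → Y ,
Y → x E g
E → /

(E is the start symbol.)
{ [E → . / g ,], [E → . /], [E → . Y ,], [Y → . , ,], [Y → . x E g], [Y → x . E g] }

GOTO(I, 'x') = CLOSURE({ [A → αX.β] : [A → α.Xβ] ∈ I, X = 'x' })

Items with dot before 'x', with the dot advanced:
  [Y → . x E g] → [Y → x . E g]
Closure of the advanced items:
  [Y → x . E g] has the dot before E: add [E → . / g ,], [E → . Y ,], [E → . /]
  [E → . Y ,] has the dot before Y: add [Y → . , ,], [Y → . x E g]

GOTO = { [E → . / g ,], [E → . /], [E → . Y ,], [Y → . , ,], [Y → . x E g], [Y → x . E g] }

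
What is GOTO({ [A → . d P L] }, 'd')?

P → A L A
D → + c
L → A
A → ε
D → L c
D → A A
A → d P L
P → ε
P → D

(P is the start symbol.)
GOTO(I, 'd') = CLOSURE({ [A → αX.β] : [A → α.Xβ] ∈ I, X = 'd' })

Items with dot before 'd', with the dot advanced:
  [A → . d P L] → [A → d . P L]
Closure of the advanced items:
  [A → d . P L] has the dot before P: add [P → . A L A], [P → .], [P → . D]
  [P → . A L A] has the dot before A: add [A → .], [A → . d P L]
  [P → . D] has the dot before D: add [D → . + c], [D → . L c], [D → . A A]
  [D → . L c] has the dot before L: add [L → . A]

GOTO = { [A → . d P L], [A → .], [A → d . P L], [D → . + c], [D → . A A], [D → . L c], [L → . A], [P → . A L A], [P → . D], [P → .] }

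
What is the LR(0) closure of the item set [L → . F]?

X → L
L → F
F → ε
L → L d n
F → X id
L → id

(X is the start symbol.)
{ [F → . X id], [F → .], [L → . F], [L → . L d n], [L → . id], [X → . L] }

To compute CLOSURE, for each item [A → α.Bβ] where B is a non-terminal, add [B → .γ] for all productions B → γ; repeat for the newly added items until nothing changes.

Start with: [L → . F]
  [L → . F] has the dot before F: add [F → .], [F → . X id]
  [F → . X id] has the dot before X: add [X → . L]
  [X → . L] has the dot before L: add [L → . L d n], [L → . id]
No further items can be added.

CLOSURE = { [F → . X id], [F → .], [L → . F], [L → . L d n], [L → . id], [X → . L] }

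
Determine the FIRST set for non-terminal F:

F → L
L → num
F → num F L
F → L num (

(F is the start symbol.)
{ 'num' }

To compute FIRST(F), examine every production with F on the left-hand side, reading each right-hand side left to right until a non-nullable symbol is reached.

FIRST sets of the other non-terminals involved (by the same procedure, iterated to a fixed point):
  FIRST(L) = { 'num' }

From F → L:
  - L is a non-terminal: add FIRST(L) \ {ε} = { 'num' }
    L is not nullable, so stop
From F → num F L:
  - num is a terminal: add 'num' and stop
From F → L num (:
  - L is a non-terminal: add FIRST(L) \ {ε} = { 'num' }
    L is not nullable, so stop

Collecting: FIRST(F) = { 'num' }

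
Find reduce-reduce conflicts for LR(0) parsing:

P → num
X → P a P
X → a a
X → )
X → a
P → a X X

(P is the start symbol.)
Yes — I8: [X → a .] vs [X → a a .]

Augment with P' → P and build the canonical LR(0) collection (I0 = CLOSURE({[P' → . P]}), then GOTO on every symbol after a dot until no new states appear). It has 12 states:
  I0: { [P → . a X X], [P → . num], [P' → . P] }  — shift
  I1: { [P' → P .] }  — accept
  I2: { [P → . a X X], [P → . num], [P → a . X X], [X → . )], [X → . P a P], [X → . a a], [X → . a] }  — shift
  I3: { [P → num .] }  — reduce
  I4: { [X → ) .] }  — reduce
  I5: { [X → P . a P] }  — shift
  I6: { [P → . a X X], [P → . num], [P → a X . X], [X → . )], [X → . P a P], [X → . a a], [X → . a] }  — shift
  I7: { [P → . a X X], [P → . num], [P → a . X X], [X → . )], [X → . P a P], [X → . a a], [X → . a], [X → a . a], [X → a .] }  — shift, reduce
  I8: { [P → . a X X], [P → . num], [P → a . X X], [X → . )], [X → . P a P], [X → . a a], [X → . a], [X → a . a], [X → a .], [X → a a .] }  — shift, 2 reduces
  I9: { [P → a X X .] }  — reduce
  I10: { [P → . a X X], [P → . num], [X → P a . P] }  — shift
  I11: { [X → P a P .] }  — reduce

I8 contains complete items [X → a .], [X → a a .] — reduce-reduce conflict.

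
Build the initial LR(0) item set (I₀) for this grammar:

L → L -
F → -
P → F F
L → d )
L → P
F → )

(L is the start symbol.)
{ [F → . )], [F → . -], [L → . L -], [L → . P], [L → . d )], [L' → . L], [P → . F F] }

First, augment the grammar with L' → L
I₀ = CLOSURE({ [L' → . L] }):
  [L' → . L] has the dot before L: add [L → . L -], [L → . d )], [L → . P]
  [L → . P] has the dot before P: add [P → . F F]
  [P → . F F] has the dot before F: add [F → . -], [F → . )]
No further items can be added.

I₀ = { [F → . )], [F → . -], [L → . L -], [L → . P], [L → . d )], [L' → . L], [P → . F F] }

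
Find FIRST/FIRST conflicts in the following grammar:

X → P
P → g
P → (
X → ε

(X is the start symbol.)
FIRST sets of the non-terminals at (or reachable through a nullable prefix from) the front of some alternative:
  FIRST(P) = { '(', 'g' }

Productions for X:
  X → P: FIRST = { '(', 'g' }
  X → ε: FIRST = { ε }
Productions for P:
  P → g: FIRST = { 'g' }
  P → (: FIRST = { '(' }

All alternatives of each non-terminal have pairwise disjoint FIRST sets.

Answer: No FIRST/FIRST conflicts.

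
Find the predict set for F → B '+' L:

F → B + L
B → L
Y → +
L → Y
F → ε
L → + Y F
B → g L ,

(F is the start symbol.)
{ '+', 'g' }

PREDICT(F → B '+' L) = (FIRST(RHS) \ {ε}) ∪ (FOLLOW(F) if ε ∈ FIRST(RHS), i.e. RHS ⇒* ε)
FIRST(B) = { '+', 'g' }
FIRST(B '+' L) = { '+', 'g' }
ε ∉ FIRST(B '+' L), so FOLLOW(F) is not added.
PREDICT(F → B '+' L) = { '+', 'g' }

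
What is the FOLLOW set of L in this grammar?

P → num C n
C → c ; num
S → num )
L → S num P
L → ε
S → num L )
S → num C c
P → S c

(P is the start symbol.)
To compute FOLLOW(L), find every occurrence of L on a right-hand side N → α L β: add FIRST(β) \ {ε}, and if β is empty or nullable also add FOLLOW(N). Iterate to a fixed point.

In S → num L ): L is followed by ')', add FIRST(')') \ {ε} = { ')' }

Taking the union: FOLLOW(L) = { ')' }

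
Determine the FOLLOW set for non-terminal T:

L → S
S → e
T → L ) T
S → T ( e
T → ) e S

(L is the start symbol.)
In T → L ) T: T is at the end; this adds FOLLOW(T) to itself — nothing new
In S → T ( e: T is followed by '(' e, add FIRST('(' e) \ {ε} = { '(' }

Taking the union: FOLLOW(T) = { '(' }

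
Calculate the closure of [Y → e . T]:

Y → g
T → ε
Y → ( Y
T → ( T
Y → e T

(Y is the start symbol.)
To compute CLOSURE, for each item [A → α.Bβ] where B is a non-terminal, add [B → .γ] for all productions B → γ; repeat for the newly added items until nothing changes.

Start with: [Y → e . T]
  [Y → e . T] has the dot before T: add [T → .], [T → . ( T]
No further items can be added.

CLOSURE = { [T → . ( T], [T → .], [Y → e . T] }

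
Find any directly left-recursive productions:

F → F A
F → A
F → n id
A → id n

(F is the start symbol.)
Direct left recursion occurs when N → N α for some non-terminal N (the right-hand side begins with the left-hand side itself).

F → F A: LEFT RECURSIVE (starts with F)
F → A: starts with A
F → n id: starts with n
A → id n: starts with id

The grammar has direct left recursion on: F.

Answer: Yes, F is left-recursive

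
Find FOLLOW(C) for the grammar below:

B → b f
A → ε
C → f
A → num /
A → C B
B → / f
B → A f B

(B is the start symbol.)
To compute FOLLOW(C), find every occurrence of C on a right-hand side N → α C β: add FIRST(β) \ {ε}, and if β is empty or nullable also add FOLLOW(N). Iterate to a fixed point.

In A → C B: C is followed by B, add FIRST(B) \ {ε} = { '/', 'b', 'f', 'num' }

Taking the union: FOLLOW(C) = { '/', 'b', 'f', 'num' }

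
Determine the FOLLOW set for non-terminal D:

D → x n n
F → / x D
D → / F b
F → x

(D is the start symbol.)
To compute FOLLOW(D), find every occurrence of D on a right-hand side N → α D β: add FIRST(β) \ {ε}, and if β is empty or nullable also add FOLLOW(N). Iterate to a fixed point.

D is the start symbol, so $ ∈ FOLLOW(D).
In F → / x D: D is at the end, add FOLLOW(F)

The FOLLOW sets referred to above (computed the same way, to a fixed point):
  FOLLOW(F) = { 'b' }

Taking the union: FOLLOW(D) = { $, 'b' }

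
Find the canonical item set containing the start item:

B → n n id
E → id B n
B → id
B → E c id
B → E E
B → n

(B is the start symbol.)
First, augment the grammar with B' → B
I₀ = CLOSURE({ [B' → . B] }):
  [B' → . B] has the dot before B: add [B → . n n id], [B → . id], [B → . E c id], [B → . E E], [B → . n]
  [B → . E c id] has the dot before E: add [E → . id B n]
No further items can be added.

I₀ = { [B → . E E], [B → . E c id], [B → . id], [B → . n n id], [B → . n], [B' → . B], [E → . id B n] }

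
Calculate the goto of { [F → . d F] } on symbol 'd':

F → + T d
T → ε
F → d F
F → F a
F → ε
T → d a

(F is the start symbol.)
{ [F → . + T d], [F → . F a], [F → . d F], [F → .], [F → d . F] }

GOTO(I, 'd') = CLOSURE({ [A → αX.β] : [A → α.Xβ] ∈ I, X = 'd' })

Items with dot before 'd', with the dot advanced:
  [F → . d F] → [F → d . F]
Closure of the advanced items:
  [F → d . F] has the dot before F: add [F → . + T d], [F → . d F], [F → . F a], [F → .]

GOTO = { [F → . + T d], [F → . F a], [F → . d F], [F → .], [F → d . F] }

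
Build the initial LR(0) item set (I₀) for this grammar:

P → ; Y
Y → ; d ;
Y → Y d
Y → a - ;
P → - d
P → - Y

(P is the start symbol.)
{ [P → . - Y], [P → . - d], [P → . ; Y], [P' → . P] }

First, augment the grammar with P' → P
I₀ = CLOSURE({ [P' → . P] }):
  [P' → . P] has the dot before P: add [P → . ; Y], [P → . - d], [P → . - Y]
No further items can be added.

I₀ = { [P → . - Y], [P → . - d], [P → . ; Y], [P' → . P] }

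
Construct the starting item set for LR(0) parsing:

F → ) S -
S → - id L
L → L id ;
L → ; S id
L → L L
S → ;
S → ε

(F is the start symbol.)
First, augment the grammar with F' → F
I₀ = CLOSURE({ [F' → . F] }):
  [F' → . F] has the dot before F: add [F → . ) S -]
No further items can be added.

I₀ = { [F → . ) S -], [F' → . F] }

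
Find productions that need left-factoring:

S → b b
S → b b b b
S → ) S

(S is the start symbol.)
Yes, S has productions with common prefix 'b b'

Left-factoring is needed when two productions for the same non-terminal
share a common prefix on the right-hand side.

Productions for S:
  S → b b
  S → b b b b
  S → ) S

Found common prefix 'b b' in productions for S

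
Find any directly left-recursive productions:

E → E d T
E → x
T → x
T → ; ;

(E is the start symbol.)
Yes, E is left-recursive

Direct left recursion occurs when N → N α for some non-terminal N (the right-hand side begins with the left-hand side itself).

E → E d T: LEFT RECURSIVE (starts with E)
E → x: starts with x
T → x: starts with x
T → ; ;: starts with ';'

The grammar has direct left recursion on: E.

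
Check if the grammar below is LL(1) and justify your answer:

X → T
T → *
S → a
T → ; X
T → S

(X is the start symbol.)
Yes, the grammar is LL(1).

A grammar is LL(1) if for each non-terminal N with multiple productions, the predict sets of those productions are pairwise disjoint, where PREDICT(N → α) = (FIRST(α) \ {ε}) ∪ (FOLLOW(N) if α ⇒* ε).

Relevant sets:
  FIRST(S) = { 'a' }

For T:
  PREDICT(T → '*') = { '*' }
  PREDICT(T → ';' X) = { ';' }
  PREDICT(T → S) = { 'a' }
X, S have a single production, so nothing to check there.

All predict sets are disjoint. The grammar IS LL(1).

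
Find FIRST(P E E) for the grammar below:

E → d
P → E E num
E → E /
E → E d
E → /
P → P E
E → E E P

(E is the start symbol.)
{ '/', 'd' }

FIRST sets of the non-terminals involved (from the grammar, by fixed-point iteration):
  FIRST(P) = { '/', 'd' }

To compute FIRST(P E E), process the symbols left to right:
Symbol P is a non-terminal. Add FIRST(P) \ {ε} = { '/', 'd' }
P is not nullable (ε ∉ FIRST(P)), so stop here.
FIRST(P E E) = { '/', 'd' }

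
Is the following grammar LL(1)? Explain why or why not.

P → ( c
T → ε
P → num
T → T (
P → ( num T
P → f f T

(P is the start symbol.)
No. Predict set conflict for P: { '(' }

Relevant sets:
  FIRST(T) = { '(', ε }
  FOLLOW(T) = { $, '(' }

For P:
  PREDICT(P → '(' c) = { '(' }
  PREDICT(P → num) = { 'num' }
  PREDICT(P → '(' num T) = { '(' }
  PREDICT(P → f f T) = { 'f' }
For T:
  PREDICT(T → ε) = { $, '(' }
  PREDICT(T → T '(') = { '(' }

Conflict found: Predict set conflict for P: { '(' }
The grammar is NOT LL(1).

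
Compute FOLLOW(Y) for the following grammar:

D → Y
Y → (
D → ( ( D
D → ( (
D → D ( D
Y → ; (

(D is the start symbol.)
To compute FOLLOW(Y), find every occurrence of Y on a right-hand side N → α Y β: add FIRST(β) \ {ε}, and if β is empty or nullable also add FOLLOW(N). Iterate to a fixed point.

In D → Y: Y is at the end, add FOLLOW(D)

The FOLLOW sets referred to above (computed the same way, to a fixed point):
  FOLLOW(D) = { $, '(' }

Taking the union: FOLLOW(Y) = { $, '(' }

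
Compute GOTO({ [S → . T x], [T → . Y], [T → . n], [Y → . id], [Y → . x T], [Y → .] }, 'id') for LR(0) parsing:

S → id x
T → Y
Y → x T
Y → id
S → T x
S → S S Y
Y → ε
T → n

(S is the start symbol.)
{ [Y → id .] }

GOTO(I, 'id') = CLOSURE({ [A → αX.β] : [A → α.Xβ] ∈ I, X = 'id' })

Items with dot before 'id', with the dot advanced:
  [Y → . id] → [Y → id .]
Closure adds nothing (no advanced item has the dot before a non-terminal).

GOTO = { [Y → id .] }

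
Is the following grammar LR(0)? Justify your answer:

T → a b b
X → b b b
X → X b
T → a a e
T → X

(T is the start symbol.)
No. Shift-reduce conflict between [T → X .] and [X → X . b]

A grammar is LR(0) if no state in the canonical LR(0) collection has:
  - both a shift item (dot before a terminal) and a complete item (shift-reduce conflict), or
  - two or more complete items (reduce-reduce conflict; the accept item [T' → T .] counts as a complete item here).

Augment with T' → T and build the canonical LR(0) collection (I0 = CLOSURE({[T' → . T]}), then GOTO on every symbol after a dot until no new states appear). It has 12 states:
  I0: { [T → . X], [T → . a a e], [T → . a b b], [T' → . T], [X → . X b], [X → . b b b] }  — shift
  I1: { [T' → T .] }  — accept
  I2: { [T → X .], [X → X . b] }  — shift, reduce
  I3: { [T → a . a e], [T → a . b b] }  — shift
  I4: { [X → b . b b] }  — shift
  I5: { [X → b b . b] }  — shift
  I6: { [X → b b b .] }  — reduce
  I7: { [T → a a . e] }  — shift
  I8: { [T → a b . b] }  — shift
  I9: { [T → a b b .] }  — reduce
  I10: { [T → a a e .] }  — reduce
  I11: { [X → X b .] }  — reduce

Conflict in state I2:
  Shift-reduce conflict between [T → X .] and [X → X . b]
So the grammar is NOT LR(0).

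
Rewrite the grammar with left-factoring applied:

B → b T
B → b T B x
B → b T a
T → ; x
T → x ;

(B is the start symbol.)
B → b T B'
B' → ε
B' → B x
B' → a
T → ; x
T → x ;

Left-factoring transforms A → αβ₁ | αβ₂ into A → αA' and A' → β₁ | β₂
(α is the longest common prefix among the alternatives). Repeat until
no nonterminal has two alternatives with a common prefix.

Round 1: B has alternatives sharing prefix 'b T'. Introduce B': B → b T B'
  Add: B' → ε
  Add: B' → B x
  Add: B' → a

No remaining common prefixes — done.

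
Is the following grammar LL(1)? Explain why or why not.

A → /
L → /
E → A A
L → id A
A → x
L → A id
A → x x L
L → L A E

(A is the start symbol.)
No. Predict set conflict for A: { 'x' }

A grammar is LL(1) if for each non-terminal N with multiple productions, the predict sets of those productions are pairwise disjoint, where PREDICT(N → α) = (FIRST(α) \ {ε}) ∪ (FOLLOW(N) if α ⇒* ε).

Relevant sets:
  FIRST(A) = { '/', 'x' }
  FIRST(L) = { '/', 'id', 'x' }

For A:
  PREDICT(A → '/') = { '/' }
  PREDICT(A → x) = { 'x' }
  PREDICT(A → x x L) = { 'x' }
For L:
  PREDICT(L → '/') = { '/' }
  PREDICT(L → id A) = { 'id' }
  PREDICT(L → A id) = { '/', 'x' }
  PREDICT(L → L A E) = { '/', 'id', 'x' }
E has a single production, so nothing to check there.

Conflict found: Predict set conflict for A: { 'x' }
The grammar is NOT LL(1).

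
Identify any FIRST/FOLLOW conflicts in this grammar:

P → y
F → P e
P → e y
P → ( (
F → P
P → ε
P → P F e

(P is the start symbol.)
Yes. P → y with FOLLOW(P) on { 'y' }; P → e y with FOLLOW(P) on { 'e' }; P → '(' '(' with FOLLOW(P) on { '(' }; P → P F e with FOLLOW(P) on { '(', 'e', 'y' }; F → P e with FOLLOW(F) on { 'e' }

Nullable non-terminals: F, P.
FIRST sets used below: FIRST(P) = { '(', 'e', 'y', ε }, FIRST(F) = { '(', 'e', 'y', ε }

F: nullable alternative(s) F → P; FOLLOW(F) = { 'e' }
  F → P e: FIRST \ {ε} = { '(', 'e', 'y' } — overlaps FOLLOW(F) on { 'e' }: CONFLICT
  F → P: FIRST \ {ε} = { '(', 'e', 'y' } — this is the only nullable alternative, skip

P: nullable alternative(s) P → ε; FOLLOW(P) = { $, '(', 'e', 'y' }
  P → y: FIRST \ {ε} = { 'y' } — overlaps FOLLOW(P) on { 'y' }: CONFLICT
  P → e y: FIRST \ {ε} = { 'e' } — overlaps FOLLOW(P) on { 'e' }: CONFLICT
  P → ( (: FIRST \ {ε} = { '(' } — overlaps FOLLOW(P) on { '(' }: CONFLICT
  P → ε: FIRST \ {ε} = { } — this is the only nullable alternative, skip
  P → P F e: FIRST \ {ε} = { '(', 'e', 'y' } — overlaps FOLLOW(P) on { '(', 'e', 'y' }: CONFLICT

So the grammar has 5 FIRST/FOLLOW conflicts (marked CONFLICT above).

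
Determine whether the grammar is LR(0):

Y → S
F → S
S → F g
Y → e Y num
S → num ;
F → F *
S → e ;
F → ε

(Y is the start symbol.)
A grammar is LR(0) if no state in the canonical LR(0) collection has:
  - both a shift item (dot before a terminal) and a complete item (shift-reduce conflict), or
  - two or more complete items (reduce-reduce conflict; the accept item [Y' → Y .] counts as a complete item here).

Augment with Y' → Y and build the canonical LR(0) collection (I0 = CLOSURE({[Y' → . Y]}), then GOTO on every symbol after a dot until no new states appear). It has 12 states:
  I0: { [F → . F *], [F → . S], [F → .], [S → . F g], [S → . e ;], [S → . num ;], [Y → . S], [Y → . e Y num], [Y' → . Y] }  — shift, reduce
  I1: { [F → F . *], [S → F . g] }  — shift
  I2: { [F → S .], [Y → S .] }  — 2 reduces
  I3: { [Y' → Y .] }  — accept
  I4: { [F → . F *], [F → . S], [F → .], [S → . F g], [S → . e ;], [S → . num ;], [S → e . ;], [Y → . S], [Y → . e Y num], [Y → e . Y num] }  — shift, reduce
  I5: { [S → num . ;] }  — shift
  I6: { [S → num ; .] }  — reduce
  I7: { [S → e ; .] }  — reduce
  I8: { [Y → e Y . num] }  — shift
  I9: { [Y → e Y num .] }  — reduce
  I10: { [F → F * .] }  — reduce
  I11: { [S → F g .] }  — reduce

Conflict in state I0:
  Shift-reduce conflict between [F → .] and [S → . e ;]
So the grammar is NOT LR(0).

Answer: No. Shift-reduce conflict between [F → .] and [S → . e ;]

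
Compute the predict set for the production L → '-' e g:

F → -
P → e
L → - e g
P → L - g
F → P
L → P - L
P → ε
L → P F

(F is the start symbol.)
{ '-' }

PREDICT(L → '-' e g) = (FIRST(RHS) \ {ε}) ∪ (FOLLOW(L) if ε ∈ FIRST(RHS), i.e. RHS ⇒* ε)
FIRST('-' e g) = { '-' }
ε ∉ FIRST('-' e g), so FOLLOW(L) is not added.
PREDICT(L → '-' e g) = { '-' }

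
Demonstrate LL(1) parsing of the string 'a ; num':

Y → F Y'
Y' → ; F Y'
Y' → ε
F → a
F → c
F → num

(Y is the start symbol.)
Stack is shown with the top on the left.

Stack     Input      Action
---------------------------
Y $       a ; num $  output Y → F Y'
F Y' $    a ; num $  output F → a
a Y' $    a ; num $  match 'a'
Y' $      ; num $    output Y' → ; F Y'
; F Y' $  ; num $    match ';'
F Y' $    num $      output F → num
num Y' $  num $      match 'num'
Y' $      $          output Y' → ε
$         $          accept

The string is accepted.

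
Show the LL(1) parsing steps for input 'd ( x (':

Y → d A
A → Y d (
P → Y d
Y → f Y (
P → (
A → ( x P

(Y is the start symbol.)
LL(1) parsing maintains a stack (initially the start symbol over $) and the input. At each step: if the stack top is a terminal, match it against the current input token; if it is a non-terminal N, replace it with the RHS of M[N, lookahead] (the unique production whose predict set contains the lookahead).

Stack is shown with the top on the left.

Stack    Input      Action
--------------------------
Y $      d ( x ( $  output Y → d A
d A $    d ( x ( $  match 'd'
A $      ( x ( $    output A → ( x P
( x P $  ( x ( $    match '('
x P $    x ( $      match 'x'
P $      ( $        output P → (
( $      ( $        match '('
$        $          accept

The string is accepted.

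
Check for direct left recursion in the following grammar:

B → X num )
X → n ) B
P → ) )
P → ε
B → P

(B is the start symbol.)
B → X num ): starts with X
X → n ) B: starts with n
P → ) ): starts with ')'
P → ε: starts with ε
B → P: starts with P

No direct left recursion found.

Answer: No direct left recursion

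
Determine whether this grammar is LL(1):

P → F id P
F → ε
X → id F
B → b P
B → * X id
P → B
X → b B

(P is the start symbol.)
Yes, the grammar is LL(1).

Relevant sets:
  FIRST(F) = { ε }
  FIRST(B) = { '*', 'b' }

For P:
  PREDICT(P → F id P) = { 'id' }
  PREDICT(P → B) = { '*', 'b' }
For X:
  PREDICT(X → id F) = { 'id' }
  PREDICT(X → b B) = { 'b' }
For B:
  PREDICT(B → b P) = { 'b' }
  PREDICT(B → '*' X id) = { '*' }
F has a single production, so nothing to check there.

All predict sets are disjoint. The grammar IS LL(1).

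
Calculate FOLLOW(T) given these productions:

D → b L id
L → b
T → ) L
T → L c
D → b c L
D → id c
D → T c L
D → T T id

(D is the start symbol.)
In D → T c L: T is followed by c L, add FIRST(c L) \ {ε} = { 'c' }
In D → T T id: T is followed by T id, add FIRST(T id) \ {ε} = { ')', 'b' }
In D → T T id: T is followed by id, add FIRST(id) \ {ε} = { 'id' }

Taking the union: FOLLOW(T) = { ')', 'b', 'c', 'id' }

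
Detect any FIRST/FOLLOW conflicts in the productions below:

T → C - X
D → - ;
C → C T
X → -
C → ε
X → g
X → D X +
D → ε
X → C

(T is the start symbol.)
Nullable non-terminals: C, D, X.
FIRST sets used below: FIRST(C) = { '-', ε }, FIRST(T) = { '-' }, FIRST(D) = { '-', ε }, FIRST(X) = { '+', '-', 'g', ε }

C: nullable alternative(s) C → ε; FOLLOW(C) = { $, '+', '-' }
  C → C T: FIRST \ {ε} = { '-' } — overlaps FOLLOW(C) on { '-' }: CONFLICT
  C → ε: FIRST \ {ε} = { } — this is the only nullable alternative, skip

D: nullable alternative(s) D → ε; FOLLOW(D) = { '+', '-', 'g' }
  D → - ;: FIRST \ {ε} = { '-' } — overlaps FOLLOW(D) on { '-' }: CONFLICT
  D → ε: FIRST \ {ε} = { } — this is the only nullable alternative, skip

X: nullable alternative(s) X → C; FOLLOW(X) = { $, '+', '-' }
  X → -: FIRST \ {ε} = { '-' } — overlaps FOLLOW(X) on { '-' }: CONFLICT
  X → g: FIRST \ {ε} = { 'g' } — disjoint from FOLLOW(X)
  X → D X +: FIRST \ {ε} = { '+', '-', 'g' } — overlaps FOLLOW(X) on { '+', '-' }: CONFLICT
  X → C: FIRST \ {ε} = { '-' } — this is the only nullable alternative, skip

T has no nullable alternative, so no FIRST/FOLLOW check is needed there.

So the grammar has 4 FIRST/FOLLOW conflicts (marked CONFLICT above).

Answer: Yes. D → '-' ';' with FOLLOW(D) on { '-' }; C → C T with FOLLOW(C) on { '-' }; X → '-' with FOLLOW(X) on { '-' }; X → D X '+' with FOLLOW(X) on { '+', '-' }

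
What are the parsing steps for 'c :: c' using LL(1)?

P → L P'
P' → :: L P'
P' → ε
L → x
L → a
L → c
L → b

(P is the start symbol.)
LL(1) parsing maintains a stack (initially the start symbol over $) and the input. At each step: if the stack top is a terminal, match it against the current input token; if it is a non-terminal N, replace it with the RHS of M[N, lookahead] (the unique production whose predict set contains the lookahead).

Stack is shown with the top on the left.

Stack      Input     Action
---------------------------
P $        c :: c $  output P → L P'
L P' $     c :: c $  output L → c
c P' $     c :: c $  match 'c'
P' $       :: c $    output P' → :: L P'
:: L P' $  :: c $    match '::'
L P' $     c $       output L → c
c P' $     c $       match 'c'
P' $       $         output P' → ε
$          $         accept

The string is accepted.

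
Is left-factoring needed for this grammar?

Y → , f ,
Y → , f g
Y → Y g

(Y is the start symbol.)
Left-factoring is needed when two productions for the same non-terminal
share a common prefix on the right-hand side.

Productions for Y:
  Y → , f ,
  Y → , f g
  Y → Y g

Found common prefix ', f' in productions for Y

Answer: Yes, Y has productions with common prefix ', f'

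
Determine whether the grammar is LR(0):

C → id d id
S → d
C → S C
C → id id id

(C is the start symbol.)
Augment with C' → C and build the canonical LR(0) collection (I0 = CLOSURE({[C' → . C]}), then GOTO on every symbol after a dot until no new states appear). It has 10 states:
  I0: { [C → . S C], [C → . id d id], [C → . id id id], [C' → . C], [S → . d] }  — shift
  I1: { [C' → C .] }  — accept
  I2: { [C → . S C], [C → . id d id], [C → . id id id], [C → S . C], [S → . d] }  — shift
  I3: { [S → d .] }  — reduce
  I4: { [C → id . d id], [C → id . id id] }  — shift
  I5: { [C → id d . id] }  — shift
  I6: { [C → id id . id] }  — shift
  I7: { [C → id id id .] }  — reduce
  I8: { [C → id d id .] }  — reduce
  I9: { [C → S C .] }  — reduce

Every state is either a pure shift/goto state or contains exactly one complete item and nothing to shift — no conflicts. The grammar is LR(0).

Answer: Yes, the grammar is LR(0)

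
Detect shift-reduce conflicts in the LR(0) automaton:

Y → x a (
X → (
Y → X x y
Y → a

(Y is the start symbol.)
A shift-reduce conflict occurs when an LR(0) state has both:
  - a complete (reduce) item [A → α .] (dot at the end), and
  - a shift item [B → β . c γ] (dot before a terminal).

Augment with Y' → Y and build the canonical LR(0) collection (I0 = CLOSURE({[Y' → . Y]}), then GOTO on every symbol after a dot until no new states appear). It has 10 states:
  I0: { [X → . (], [Y → . X x y], [Y → . a], [Y → . x a (], [Y' → . Y] }  — shift
  I1: { [X → ( .] }  — reduce
  I2: { [Y → X . x y] }  — shift
  I3: { [Y' → Y .] }  — accept
  I4: { [Y → a .] }  — reduce
  I5: { [Y → x . a (] }  — shift
  I6: { [Y → x a . (] }  — shift
  I7: { [Y → x a ( .] }  — reduce
  I8: { [Y → X x . y] }  — shift
  I9: { [Y → X x y .] }  — reduce

No state contains both a complete item and a shift item.

Answer: No shift-reduce conflicts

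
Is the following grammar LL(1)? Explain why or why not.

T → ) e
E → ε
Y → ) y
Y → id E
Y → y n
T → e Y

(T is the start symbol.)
For T:
  PREDICT(T → ')' e) = { ')' }
  PREDICT(T → e Y) = { 'e' }
For Y:
  PREDICT(Y → ')' y) = { ')' }
  PREDICT(Y → id E) = { 'id' }
  PREDICT(Y → y n) = { 'y' }
E has a single production, so nothing to check there.

All predict sets are disjoint. The grammar IS LL(1).

Answer: Yes, the grammar is LL(1).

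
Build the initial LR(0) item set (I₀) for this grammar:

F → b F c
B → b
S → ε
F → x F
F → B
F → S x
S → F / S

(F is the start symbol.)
First, augment the grammar with F' → F
I₀ = CLOSURE({ [F' → . F] }):
  [F' → . F] has the dot before F: add [F → . b F c], [F → . x F], [F → . B], [F → . S x]
  [F → . B] has the dot before B: add [B → . b]
  [F → . S x] has the dot before S: add [S → .], [S → . F / S]
No further items can be added.

I₀ = { [B → . b], [F → . B], [F → . S x], [F → . b F c], [F → . x F], [F' → . F], [S → . F / S], [S → .] }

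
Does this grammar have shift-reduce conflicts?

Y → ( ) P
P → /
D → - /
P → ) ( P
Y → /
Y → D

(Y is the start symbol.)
No shift-reduce conflicts

A shift-reduce conflict occurs when an LR(0) state has both:
  - a complete (reduce) item [A → α .] (dot at the end), and
  - a shift item [B → β . c γ] (dot before a terminal).

Augment with Y' → Y and build the canonical LR(0) collection (I0 = CLOSURE({[Y' → . Y]}), then GOTO on every symbol after a dot until no new states appear). It has 13 states:
  I0: { [D → . - /], [Y → . ( ) P], [Y → . /], [Y → . D], [Y' → . Y] }  — shift
  I1: { [Y → ( . ) P] }  — shift
  I2: { [D → - . /] }  — shift
  I3: { [Y → / .] }  — reduce
  I4: { [Y → D .] }  — reduce
  I5: { [Y' → Y .] }  — accept
  I6: { [D → - / .] }  — reduce
  I7: { [P → . ) ( P], [P → . /], [Y → ( ) . P] }  — shift
  I8: { [P → ) . ( P] }  — shift
  I9: { [P → / .] }  — reduce
  I10: { [Y → ( ) P .] }  — reduce
  I11: { [P → ) ( . P], [P → . ) ( P], [P → . /] }  — shift
  I12: { [P → ) ( P .] }  — reduce

No state contains both a complete item and a shift item.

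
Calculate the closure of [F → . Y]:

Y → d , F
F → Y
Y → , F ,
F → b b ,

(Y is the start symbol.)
{ [F → . Y], [Y → . , F ,], [Y → . d , F] }

To compute CLOSURE, for each item [A → α.Bβ] where B is a non-terminal, add [B → .γ] for all productions B → γ; repeat for the newly added items until nothing changes.

Start with: [F → . Y]
  [F → . Y] has the dot before Y: add [Y → . d , F], [Y → . , F ,]
No further items can be added.

CLOSURE = { [F → . Y], [Y → . , F ,], [Y → . d , F] }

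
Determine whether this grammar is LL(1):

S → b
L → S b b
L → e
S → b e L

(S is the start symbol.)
A grammar is LL(1) if for each non-terminal N with multiple productions, the predict sets of those productions are pairwise disjoint, where PREDICT(N → α) = (FIRST(α) \ {ε}) ∪ (FOLLOW(N) if α ⇒* ε).

Relevant sets:
  FIRST(S) = { 'b' }

For S:
  PREDICT(S → b) = { 'b' }
  PREDICT(S → b e L) = { 'b' }
For L:
  PREDICT(L → S b b) = { 'b' }
  PREDICT(L → e) = { 'e' }

Conflict found: Predict set conflict for S: { 'b' }
The grammar is NOT LL(1).

Answer: No. Predict set conflict for S: { 'b' }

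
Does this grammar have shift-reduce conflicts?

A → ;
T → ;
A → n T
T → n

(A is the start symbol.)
No shift-reduce conflicts

A shift-reduce conflict occurs when an LR(0) state has both:
  - a complete (reduce) item [A → α .] (dot at the end), and
  - a shift item [B → β . c γ] (dot before a terminal).

Augment with A' → A and build the canonical LR(0) collection (I0 = CLOSURE({[A' → . A]}), then GOTO on every symbol after a dot until no new states appear). It has 7 states:
  I0: { [A → . ;], [A → . n T], [A' → . A] }  — shift
  I1: { [A → ; .] }  — reduce
  I2: { [A' → A .] }  — accept
  I3: { [A → n . T], [T → . ;], [T → . n] }  — shift
  I4: { [T → ; .] }  — reduce
  I5: { [A → n T .] }  — reduce
  I6: { [T → n .] }  — reduce

No state contains both a complete item and a shift item.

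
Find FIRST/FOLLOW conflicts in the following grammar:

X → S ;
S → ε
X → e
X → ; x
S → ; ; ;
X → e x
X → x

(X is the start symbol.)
Nullable non-terminals: S.

S: nullable alternative(s) S → ε; FOLLOW(S) = { ';' }
  S → ε: FIRST \ {ε} = { } — this is the only nullable alternative, skip
  S → ; ; ;: FIRST \ {ε} = { ';' } — overlaps FOLLOW(S) on { ';' }: CONFLICT

X has no nullable alternative, so no FIRST/FOLLOW check is needed there.

So the grammar has 1 FIRST/FOLLOW conflict (marked CONFLICT above).

Answer: Yes. S → ';' ';' ';' with FOLLOW(S) on { ';' }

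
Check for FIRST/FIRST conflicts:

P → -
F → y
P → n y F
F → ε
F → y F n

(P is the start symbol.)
Yes. F → y / F → y F n on { 'y' }

A FIRST/FIRST conflict occurs when two productions N → α and N → β for the same non-terminal have FIRST(α) ∩ FIRST(β) ≠ ∅ (with ε ∈ FIRST of a nullable right-hand side, so two nullable alternatives also conflict).

Productions for P:
  P → -: FIRST = { '-' }
  P → n y F: FIRST = { 'n' }
Productions for F:
  F → y: FIRST = { 'y' }
  F → ε: FIRST = { ε }
  F → y F n: FIRST = { 'y' }

Conflict for F: F → y and F → y F n
  Overlap: { 'y' }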